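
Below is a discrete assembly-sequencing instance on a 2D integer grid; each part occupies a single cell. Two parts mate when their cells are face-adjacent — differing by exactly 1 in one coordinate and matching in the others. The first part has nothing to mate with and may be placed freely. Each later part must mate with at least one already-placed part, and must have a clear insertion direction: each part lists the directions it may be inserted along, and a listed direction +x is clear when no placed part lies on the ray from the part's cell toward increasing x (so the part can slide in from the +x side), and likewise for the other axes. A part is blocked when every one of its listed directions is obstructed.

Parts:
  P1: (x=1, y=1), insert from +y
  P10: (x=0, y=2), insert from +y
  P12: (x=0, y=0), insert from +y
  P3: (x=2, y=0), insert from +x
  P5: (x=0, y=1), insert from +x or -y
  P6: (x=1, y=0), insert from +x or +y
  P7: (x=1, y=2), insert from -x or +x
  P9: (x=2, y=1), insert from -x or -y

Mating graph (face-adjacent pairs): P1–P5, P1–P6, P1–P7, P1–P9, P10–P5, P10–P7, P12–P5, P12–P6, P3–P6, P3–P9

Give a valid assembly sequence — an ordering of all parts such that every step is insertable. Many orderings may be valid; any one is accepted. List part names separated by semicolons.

1. P6@(1, 0) [+x clear] — {P6}
2. P12@(0, 0) [+y clear] — {P12, P6}
3. P5@(0, 1) [+x clear] — {P12, P5, P6}
4. P1@(1, 1) [+y clear] — {P1, P12, P5, P6}
5. P9@(2, 1) [-y clear] — {P1, P12, P5, P6, P9}
6. P10@(0, 2) [+y clear] — {P1, P10, P12, P5, P6, P9}
7. P7@(1, 2) [+x clear] — {P1, P10, P12, P5, P6, P7, P9}
8. P3@(2, 0) [+x clear] — {P1, P10, P12, P3, P5, P6, P7, P9}

P6; P12; P5; P1; P9; P10; P7; P3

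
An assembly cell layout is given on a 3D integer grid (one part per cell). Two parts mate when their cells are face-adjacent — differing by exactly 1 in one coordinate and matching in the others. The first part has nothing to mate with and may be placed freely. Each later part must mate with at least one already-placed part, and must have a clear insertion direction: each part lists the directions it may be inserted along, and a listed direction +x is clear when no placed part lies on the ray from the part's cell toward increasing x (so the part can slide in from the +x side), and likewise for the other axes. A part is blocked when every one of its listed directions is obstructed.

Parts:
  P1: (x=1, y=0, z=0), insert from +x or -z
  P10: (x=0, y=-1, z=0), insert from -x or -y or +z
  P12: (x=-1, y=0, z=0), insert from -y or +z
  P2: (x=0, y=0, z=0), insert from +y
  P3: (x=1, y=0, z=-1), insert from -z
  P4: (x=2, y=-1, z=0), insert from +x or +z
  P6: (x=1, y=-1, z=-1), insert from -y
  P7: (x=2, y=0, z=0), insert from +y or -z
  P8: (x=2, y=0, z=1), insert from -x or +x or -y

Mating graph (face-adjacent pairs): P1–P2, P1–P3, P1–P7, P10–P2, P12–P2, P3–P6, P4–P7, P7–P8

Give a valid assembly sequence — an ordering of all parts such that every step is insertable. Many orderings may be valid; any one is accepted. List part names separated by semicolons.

P3; P1; P6; P2; P10; P7; P12; P8; P4

1. P3@(1, 0, -1) [-z clear] — {P3}
2. P1@(1, 0, 0) [+x clear] — {P1, P3}
3. P6@(1, -1, -1) [-y clear] — {P1, P3, P6}
4. P2@(0, 0, 0) [+y clear] — {P1, P2, P3, P6}
5. P10@(0, -1, 0) [-x clear] — {P1, P10, P2, P3, P6}
6. P7@(2, 0, 0) [+y clear] — {P1, P10, P2, P3, P6, P7}
7. P12@(-1, 0, 0) [-y clear] — {P1, P10, P12, P2, P3, P6, P7}
8. P8@(2, 0, 1) [-x clear] — {P1, P10, P12, P2, P3, P6, P7, P8}
9. P4@(2, -1, 0) [+x clear] — {P1, P10, P12, P2, P3, P4, P6, P7, P8}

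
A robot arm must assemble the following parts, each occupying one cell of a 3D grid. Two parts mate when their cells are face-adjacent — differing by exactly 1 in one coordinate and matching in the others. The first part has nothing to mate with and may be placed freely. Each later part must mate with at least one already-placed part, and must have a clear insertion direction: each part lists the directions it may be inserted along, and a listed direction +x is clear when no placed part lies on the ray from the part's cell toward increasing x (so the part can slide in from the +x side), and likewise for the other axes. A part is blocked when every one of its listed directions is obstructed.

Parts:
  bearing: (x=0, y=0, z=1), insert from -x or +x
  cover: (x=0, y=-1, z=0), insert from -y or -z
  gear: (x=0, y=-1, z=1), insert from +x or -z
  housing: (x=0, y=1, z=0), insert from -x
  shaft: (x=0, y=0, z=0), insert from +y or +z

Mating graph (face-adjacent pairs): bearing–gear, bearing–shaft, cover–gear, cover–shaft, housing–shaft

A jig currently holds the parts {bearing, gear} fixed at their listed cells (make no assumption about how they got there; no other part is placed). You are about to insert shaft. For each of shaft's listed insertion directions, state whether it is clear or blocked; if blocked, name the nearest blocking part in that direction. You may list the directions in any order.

+y: clear; +z: blocked by bearing

+y: ray from shaft(0, 0, 0) has no placed part ⇒ clear
+z: nearest on ray is bearing@(0, 0, 1) ⇒ blocked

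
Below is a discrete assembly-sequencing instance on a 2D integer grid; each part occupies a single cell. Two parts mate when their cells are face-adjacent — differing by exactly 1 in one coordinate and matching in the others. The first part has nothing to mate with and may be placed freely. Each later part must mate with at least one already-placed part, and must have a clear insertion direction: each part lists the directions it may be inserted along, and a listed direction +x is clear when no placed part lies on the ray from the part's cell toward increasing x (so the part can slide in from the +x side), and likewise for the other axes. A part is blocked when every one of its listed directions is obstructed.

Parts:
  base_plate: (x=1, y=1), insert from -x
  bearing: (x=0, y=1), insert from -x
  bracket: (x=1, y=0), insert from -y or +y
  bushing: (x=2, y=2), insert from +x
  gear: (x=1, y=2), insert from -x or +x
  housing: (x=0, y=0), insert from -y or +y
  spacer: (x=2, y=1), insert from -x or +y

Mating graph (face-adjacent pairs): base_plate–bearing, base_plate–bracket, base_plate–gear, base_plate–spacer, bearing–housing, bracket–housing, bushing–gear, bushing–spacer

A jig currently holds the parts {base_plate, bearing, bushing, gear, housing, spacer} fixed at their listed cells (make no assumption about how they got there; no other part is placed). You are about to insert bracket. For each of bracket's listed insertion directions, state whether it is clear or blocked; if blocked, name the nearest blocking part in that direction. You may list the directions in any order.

+y: blocked by base_plate; -y: clear

-y: ray from bracket(1, 0) has no placed part ⇒ clear
+y: nearest on ray is base_plate@(1, 1) ⇒ blocked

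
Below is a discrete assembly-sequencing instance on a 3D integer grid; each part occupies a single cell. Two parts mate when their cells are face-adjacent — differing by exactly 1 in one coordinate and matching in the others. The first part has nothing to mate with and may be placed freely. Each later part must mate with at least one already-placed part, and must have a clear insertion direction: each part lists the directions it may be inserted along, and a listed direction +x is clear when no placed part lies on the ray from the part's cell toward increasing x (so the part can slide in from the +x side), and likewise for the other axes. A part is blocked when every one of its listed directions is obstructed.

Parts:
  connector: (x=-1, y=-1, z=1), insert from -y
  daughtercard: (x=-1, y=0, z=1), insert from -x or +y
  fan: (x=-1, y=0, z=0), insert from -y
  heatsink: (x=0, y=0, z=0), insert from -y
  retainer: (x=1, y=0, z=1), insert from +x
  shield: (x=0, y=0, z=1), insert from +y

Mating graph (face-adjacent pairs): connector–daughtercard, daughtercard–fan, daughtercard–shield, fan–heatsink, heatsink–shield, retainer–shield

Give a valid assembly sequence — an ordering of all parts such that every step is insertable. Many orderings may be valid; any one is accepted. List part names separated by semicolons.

1. shield@(0, 0, 1) [+y clear] — {shield}
2. retainer@(1, 0, 1) [+x clear] — {retainer, shield}
3. daughtercard@(-1, 0, 1) [-x clear] — {daughtercard, retainer, shield}
4. heatsink@(0, 0, 0) [-y clear] — {daughtercard, heatsink, retainer, shield}
5. connector@(-1, -1, 1) [-y clear] — {connector, daughtercard, heatsink, retainer, shield}
6. fan@(-1, 0, 0) [-y clear] — {connector, daughtercard, fan, heatsink, retainer, shield}

shield; retainer; daughtercard; heatsink; connector; fan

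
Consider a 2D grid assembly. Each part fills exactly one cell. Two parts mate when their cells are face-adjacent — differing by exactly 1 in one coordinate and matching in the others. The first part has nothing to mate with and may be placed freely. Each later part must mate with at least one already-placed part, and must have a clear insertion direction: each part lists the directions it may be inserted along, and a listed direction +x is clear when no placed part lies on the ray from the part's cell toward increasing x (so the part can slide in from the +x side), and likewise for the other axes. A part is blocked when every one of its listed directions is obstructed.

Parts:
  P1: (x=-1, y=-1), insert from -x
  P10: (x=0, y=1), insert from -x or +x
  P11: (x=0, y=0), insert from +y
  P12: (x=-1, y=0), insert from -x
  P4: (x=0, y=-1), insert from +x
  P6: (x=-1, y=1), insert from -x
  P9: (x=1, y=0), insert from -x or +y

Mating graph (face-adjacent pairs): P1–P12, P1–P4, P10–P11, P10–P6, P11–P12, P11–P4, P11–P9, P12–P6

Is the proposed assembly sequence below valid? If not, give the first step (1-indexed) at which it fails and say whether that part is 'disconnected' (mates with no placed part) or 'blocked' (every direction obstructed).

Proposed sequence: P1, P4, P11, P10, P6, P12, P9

1. P1@(-1, -1) [-x clear] — {P1}
2. P4@(0, -1) [+x clear] — {P1, P4}
3. P11@(0, 0) [+y clear] — {P1, P11, P4}
4. P10@(0, 1) [-x clear] — {P1, P10, P11, P4}
5. P6@(-1, 1) [-x clear] — {P1, P10, P11, P4, P6}
6. P12@(-1, 0) [-x clear] — {P1, P10, P11, P12, P4, P6}
7. P9@(1, 0) [+y clear] — {P1, P10, P11, P12, P4, P6, P9}

Valid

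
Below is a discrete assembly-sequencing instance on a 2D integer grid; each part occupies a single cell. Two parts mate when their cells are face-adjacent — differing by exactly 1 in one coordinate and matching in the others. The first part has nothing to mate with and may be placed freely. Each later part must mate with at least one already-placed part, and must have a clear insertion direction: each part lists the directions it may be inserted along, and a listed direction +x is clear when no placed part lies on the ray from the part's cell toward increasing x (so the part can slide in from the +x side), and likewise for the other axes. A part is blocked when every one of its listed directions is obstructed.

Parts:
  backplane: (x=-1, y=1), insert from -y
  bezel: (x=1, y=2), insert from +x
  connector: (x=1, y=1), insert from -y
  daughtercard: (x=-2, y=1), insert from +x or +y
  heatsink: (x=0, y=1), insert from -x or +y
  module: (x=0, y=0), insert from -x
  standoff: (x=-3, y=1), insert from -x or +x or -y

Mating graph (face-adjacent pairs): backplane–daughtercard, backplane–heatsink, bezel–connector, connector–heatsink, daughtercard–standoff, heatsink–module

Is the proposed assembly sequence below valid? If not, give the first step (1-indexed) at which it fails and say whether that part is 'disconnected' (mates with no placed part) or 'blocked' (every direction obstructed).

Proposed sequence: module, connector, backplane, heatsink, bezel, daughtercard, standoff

1. module@(0, 0) [-x clear] — {module}
2. connector@(1, 1) — no placed neighbour ⇒ disconnected

Invalid at step 2 (disconnected)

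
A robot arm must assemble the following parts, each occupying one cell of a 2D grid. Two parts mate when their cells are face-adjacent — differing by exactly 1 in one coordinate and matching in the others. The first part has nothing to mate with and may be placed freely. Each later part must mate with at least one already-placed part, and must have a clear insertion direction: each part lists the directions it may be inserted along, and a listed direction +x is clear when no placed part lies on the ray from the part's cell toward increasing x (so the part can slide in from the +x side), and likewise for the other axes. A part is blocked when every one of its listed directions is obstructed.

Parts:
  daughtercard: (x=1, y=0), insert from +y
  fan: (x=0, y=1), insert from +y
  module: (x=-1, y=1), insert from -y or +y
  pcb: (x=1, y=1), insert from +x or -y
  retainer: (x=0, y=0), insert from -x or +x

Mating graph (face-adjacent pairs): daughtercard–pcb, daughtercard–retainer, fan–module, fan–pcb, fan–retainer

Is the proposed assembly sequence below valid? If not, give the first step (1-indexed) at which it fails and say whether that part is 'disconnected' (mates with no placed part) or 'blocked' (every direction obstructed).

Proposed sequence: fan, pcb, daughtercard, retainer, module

Invalid at step 3 (blocked)

1. fan@(0, 1) [+y clear] — {fan}
2. pcb@(1, 1) [+x clear] — {fan, pcb}
3. daughtercard@(1, 0) — +y all obstructed ⇒ blocked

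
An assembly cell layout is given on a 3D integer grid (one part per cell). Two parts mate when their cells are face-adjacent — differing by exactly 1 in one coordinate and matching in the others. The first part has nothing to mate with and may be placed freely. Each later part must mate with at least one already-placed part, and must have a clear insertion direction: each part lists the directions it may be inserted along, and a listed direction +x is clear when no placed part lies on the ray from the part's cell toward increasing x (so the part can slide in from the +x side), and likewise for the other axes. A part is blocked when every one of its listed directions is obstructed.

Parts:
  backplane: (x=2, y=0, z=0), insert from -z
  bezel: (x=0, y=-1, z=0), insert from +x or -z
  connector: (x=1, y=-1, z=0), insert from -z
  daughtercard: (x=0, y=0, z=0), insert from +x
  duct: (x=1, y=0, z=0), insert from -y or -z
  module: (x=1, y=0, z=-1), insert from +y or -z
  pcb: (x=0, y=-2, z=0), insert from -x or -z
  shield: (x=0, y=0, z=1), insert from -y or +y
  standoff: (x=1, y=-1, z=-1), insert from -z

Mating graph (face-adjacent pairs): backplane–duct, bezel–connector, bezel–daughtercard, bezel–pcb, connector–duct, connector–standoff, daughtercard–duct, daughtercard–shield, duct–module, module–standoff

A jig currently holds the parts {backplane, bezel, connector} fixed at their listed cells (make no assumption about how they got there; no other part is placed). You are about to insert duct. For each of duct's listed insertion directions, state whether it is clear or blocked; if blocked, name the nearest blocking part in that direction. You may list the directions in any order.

-y: blocked by connector; -z: clear

-y: nearest on ray is connector@(1, -1, 0) ⇒ blocked
-z: ray from duct(1, 0, 0) has no placed part ⇒ clear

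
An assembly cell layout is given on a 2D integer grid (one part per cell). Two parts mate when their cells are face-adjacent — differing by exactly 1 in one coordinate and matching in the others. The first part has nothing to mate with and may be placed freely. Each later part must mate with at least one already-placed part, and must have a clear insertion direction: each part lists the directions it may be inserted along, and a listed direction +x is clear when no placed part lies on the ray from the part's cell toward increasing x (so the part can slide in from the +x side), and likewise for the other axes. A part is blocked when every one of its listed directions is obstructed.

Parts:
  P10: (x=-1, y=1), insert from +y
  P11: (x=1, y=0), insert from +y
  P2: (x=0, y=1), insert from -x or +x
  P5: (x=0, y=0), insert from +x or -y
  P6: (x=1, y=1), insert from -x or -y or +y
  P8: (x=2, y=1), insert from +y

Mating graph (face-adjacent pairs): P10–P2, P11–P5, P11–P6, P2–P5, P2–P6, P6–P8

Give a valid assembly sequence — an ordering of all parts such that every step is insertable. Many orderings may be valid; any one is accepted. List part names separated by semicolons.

1. P2@(0, 1) [-x clear] — {P2}
2. P5@(0, 0) [+x clear] — {P2, P5}
3. P11@(1, 0) [+y clear] — {P11, P2, P5}
4. P6@(1, 1) [+y clear] — {P11, P2, P5, P6}
5. P8@(2, 1) [+y clear] — {P11, P2, P5, P6, P8}
6. P10@(-1, 1) [+y clear] — {P10, P11, P2, P5, P6, P8}

P2; P5; P11; P6; P8; P10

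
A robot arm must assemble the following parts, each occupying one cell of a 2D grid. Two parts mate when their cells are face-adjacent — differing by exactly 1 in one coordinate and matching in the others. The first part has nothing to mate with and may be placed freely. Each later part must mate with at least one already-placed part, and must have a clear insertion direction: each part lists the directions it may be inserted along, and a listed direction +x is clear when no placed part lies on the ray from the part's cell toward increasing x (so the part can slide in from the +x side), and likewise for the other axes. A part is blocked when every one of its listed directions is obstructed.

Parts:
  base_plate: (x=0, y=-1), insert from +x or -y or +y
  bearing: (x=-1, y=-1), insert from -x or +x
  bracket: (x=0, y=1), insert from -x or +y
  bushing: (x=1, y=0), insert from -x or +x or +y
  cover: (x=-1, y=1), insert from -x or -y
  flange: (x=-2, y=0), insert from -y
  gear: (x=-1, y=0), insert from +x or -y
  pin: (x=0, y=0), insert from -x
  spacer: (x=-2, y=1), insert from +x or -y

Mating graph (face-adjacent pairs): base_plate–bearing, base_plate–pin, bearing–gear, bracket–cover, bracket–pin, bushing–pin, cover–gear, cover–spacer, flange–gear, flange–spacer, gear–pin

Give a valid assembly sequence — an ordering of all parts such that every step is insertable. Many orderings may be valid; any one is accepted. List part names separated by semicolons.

1. base_plate@(0, -1) [+x clear] — {base_plate}
2. pin@(0, 0) [-x clear] — {base_plate, pin}
3. bushing@(1, 0) [+x clear] — {base_plate, bushing, pin}
4. bracket@(0, 1) [-x clear] — {base_plate, bracket, bushing, pin}
5. gear@(-1, 0) [-y clear] — {base_plate, bracket, bushing, gear, pin}
6. bearing@(-1, -1) [-x clear] — {base_plate, bearing, bracket, bushing, gear, pin}
7. cover@(-1, 1) [-x clear] — {base_plate, bearing, bracket, bushing, cover, gear, pin}
8. spacer@(-2, 1) [-y clear] — {base_plate, bearing, bracket, bushing, cover, gear, pin, spacer}
9. flange@(-2, 0) [-y clear] — {base_plate, bearing, bracket, bushing, cover, flange, gear, pin, spacer}

base_plate; pin; bushing; bracket; gear; bearing; cover; spacer; flange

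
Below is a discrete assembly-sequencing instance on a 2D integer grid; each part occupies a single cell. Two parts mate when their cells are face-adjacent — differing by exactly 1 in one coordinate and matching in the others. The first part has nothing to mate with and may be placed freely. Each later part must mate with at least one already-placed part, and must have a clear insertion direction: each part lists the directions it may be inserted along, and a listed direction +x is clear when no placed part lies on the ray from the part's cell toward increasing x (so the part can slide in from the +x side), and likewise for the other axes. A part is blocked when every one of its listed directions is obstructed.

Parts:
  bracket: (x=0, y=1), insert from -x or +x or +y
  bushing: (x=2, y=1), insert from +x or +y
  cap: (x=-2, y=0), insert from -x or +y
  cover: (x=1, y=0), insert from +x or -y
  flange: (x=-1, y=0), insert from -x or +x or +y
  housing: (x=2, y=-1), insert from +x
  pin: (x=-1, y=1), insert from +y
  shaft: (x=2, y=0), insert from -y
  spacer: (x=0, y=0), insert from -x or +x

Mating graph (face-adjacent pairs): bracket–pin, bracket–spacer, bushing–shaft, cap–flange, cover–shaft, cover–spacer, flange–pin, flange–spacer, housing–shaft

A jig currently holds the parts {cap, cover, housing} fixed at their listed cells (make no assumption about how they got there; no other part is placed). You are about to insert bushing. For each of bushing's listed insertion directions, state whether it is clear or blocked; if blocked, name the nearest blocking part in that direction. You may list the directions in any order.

+x: clear; +y: clear

+x: ray from bushing(2, 1) has no placed part ⇒ clear
+y: ray from bushing(2, 1) has no placed part ⇒ clear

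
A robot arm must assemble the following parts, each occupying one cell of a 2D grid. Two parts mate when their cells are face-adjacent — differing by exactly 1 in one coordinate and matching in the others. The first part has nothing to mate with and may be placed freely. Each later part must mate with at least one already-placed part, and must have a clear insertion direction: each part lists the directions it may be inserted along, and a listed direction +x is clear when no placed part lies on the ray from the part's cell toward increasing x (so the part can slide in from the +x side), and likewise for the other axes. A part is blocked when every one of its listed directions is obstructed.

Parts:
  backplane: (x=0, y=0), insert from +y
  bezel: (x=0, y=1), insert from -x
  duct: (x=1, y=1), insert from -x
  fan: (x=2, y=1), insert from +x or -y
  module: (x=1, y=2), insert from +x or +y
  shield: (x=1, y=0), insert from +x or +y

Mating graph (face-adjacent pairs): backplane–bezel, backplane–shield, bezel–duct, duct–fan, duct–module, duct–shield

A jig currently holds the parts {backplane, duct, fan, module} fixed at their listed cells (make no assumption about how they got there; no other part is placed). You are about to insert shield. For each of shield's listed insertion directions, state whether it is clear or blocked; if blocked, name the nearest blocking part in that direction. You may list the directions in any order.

+x: ray from shield(1, 0) has no placed part ⇒ clear
+y: nearest on ray is duct@(1, 1) ⇒ blocked

+x: clear; +y: blocked by duct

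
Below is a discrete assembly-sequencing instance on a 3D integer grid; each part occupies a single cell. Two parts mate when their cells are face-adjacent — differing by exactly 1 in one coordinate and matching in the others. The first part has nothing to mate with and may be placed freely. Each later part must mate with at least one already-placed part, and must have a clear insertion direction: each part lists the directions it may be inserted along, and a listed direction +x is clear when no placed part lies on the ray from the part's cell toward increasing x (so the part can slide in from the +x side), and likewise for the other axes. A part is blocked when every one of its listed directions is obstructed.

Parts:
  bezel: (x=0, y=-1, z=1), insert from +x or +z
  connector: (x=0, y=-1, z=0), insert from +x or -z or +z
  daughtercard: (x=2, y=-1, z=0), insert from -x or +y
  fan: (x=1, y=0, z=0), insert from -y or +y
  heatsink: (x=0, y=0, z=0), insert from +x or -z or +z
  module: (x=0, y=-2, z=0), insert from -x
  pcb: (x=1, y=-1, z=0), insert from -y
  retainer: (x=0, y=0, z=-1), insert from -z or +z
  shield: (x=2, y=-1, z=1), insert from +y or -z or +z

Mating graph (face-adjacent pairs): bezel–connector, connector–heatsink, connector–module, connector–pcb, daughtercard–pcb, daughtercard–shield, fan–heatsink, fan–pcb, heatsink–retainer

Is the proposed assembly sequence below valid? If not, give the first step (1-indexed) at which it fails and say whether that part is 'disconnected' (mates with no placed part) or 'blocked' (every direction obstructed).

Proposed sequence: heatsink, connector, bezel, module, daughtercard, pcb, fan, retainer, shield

1. heatsink@(0, 0, 0) [+x clear] — {heatsink}
2. connector@(0, -1, 0) [+x clear] — {connector, heatsink}
3. bezel@(0, -1, 1) [+x clear] — {bezel, connector, heatsink}
4. module@(0, -2, 0) [-x clear] — {bezel, connector, heatsink, module}
5. daughtercard@(2, -1, 0) — no placed neighbour ⇒ disconnected

Invalid at step 5 (disconnected)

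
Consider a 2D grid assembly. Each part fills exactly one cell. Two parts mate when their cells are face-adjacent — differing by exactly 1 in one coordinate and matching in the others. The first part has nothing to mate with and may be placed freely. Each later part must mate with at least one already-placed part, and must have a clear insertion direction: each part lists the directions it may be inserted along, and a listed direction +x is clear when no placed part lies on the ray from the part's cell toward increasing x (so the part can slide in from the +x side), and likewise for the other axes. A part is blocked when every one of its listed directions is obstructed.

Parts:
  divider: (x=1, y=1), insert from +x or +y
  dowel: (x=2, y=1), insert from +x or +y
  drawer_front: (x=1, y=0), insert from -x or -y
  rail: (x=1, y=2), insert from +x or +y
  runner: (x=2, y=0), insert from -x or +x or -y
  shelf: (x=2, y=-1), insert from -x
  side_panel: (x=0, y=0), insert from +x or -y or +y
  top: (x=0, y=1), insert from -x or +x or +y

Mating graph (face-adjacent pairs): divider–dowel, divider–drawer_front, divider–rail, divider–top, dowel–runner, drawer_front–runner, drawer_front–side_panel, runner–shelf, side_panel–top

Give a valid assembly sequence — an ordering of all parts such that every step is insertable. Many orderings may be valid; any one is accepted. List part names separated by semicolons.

1. divider@(1, 1) [+x clear] — {divider}
2. rail@(1, 2) [+x clear] — {divider, rail}
3. drawer_front@(1, 0) [-x clear] — {divider, drawer_front, rail}
4. runner@(2, 0) [+x clear] — {divider, drawer_front, rail, runner}
5. side_panel@(0, 0) [-y clear] — {divider, drawer_front, rail, runner, side_panel}
6. shelf@(2, -1) [-x clear] — {divider, drawer_front, rail, runner, shelf, side_panel}
7. dowel@(2, 1) [+x clear] — {divider, dowel, drawer_front, rail, runner, shelf, side_panel}
8. top@(0, 1) [-x clear] — {divider, dowel, drawer_front, rail, runner, shelf, side_panel, top}

divider; rail; drawer_front; runner; side_panel; shelf; dowel; top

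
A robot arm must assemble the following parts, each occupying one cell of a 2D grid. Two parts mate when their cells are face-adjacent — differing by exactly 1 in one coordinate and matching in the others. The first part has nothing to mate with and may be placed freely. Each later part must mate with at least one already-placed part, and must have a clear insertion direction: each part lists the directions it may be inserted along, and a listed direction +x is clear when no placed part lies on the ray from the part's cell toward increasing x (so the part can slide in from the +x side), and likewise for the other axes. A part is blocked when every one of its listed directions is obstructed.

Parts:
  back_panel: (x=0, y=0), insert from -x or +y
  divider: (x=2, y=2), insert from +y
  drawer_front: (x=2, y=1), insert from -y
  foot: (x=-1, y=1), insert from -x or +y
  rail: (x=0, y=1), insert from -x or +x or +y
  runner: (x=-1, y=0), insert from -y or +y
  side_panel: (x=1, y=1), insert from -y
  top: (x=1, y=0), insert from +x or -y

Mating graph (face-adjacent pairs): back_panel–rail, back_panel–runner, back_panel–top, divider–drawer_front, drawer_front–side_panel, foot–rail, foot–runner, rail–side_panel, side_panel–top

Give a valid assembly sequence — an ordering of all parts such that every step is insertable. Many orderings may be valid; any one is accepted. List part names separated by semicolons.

1. drawer_front@(2, 1) [-y clear] — {drawer_front}
2. divider@(2, 2) [+y clear] — {divider, drawer_front}
3. side_panel@(1, 1) [-y clear] — {divider, drawer_front, side_panel}
4. rail@(0, 1) [-x clear] — {divider, drawer_front, rail, side_panel}
5. foot@(-1, 1) [-x clear] — {divider, drawer_front, foot, rail, side_panel}
6. top@(1, 0) [+x clear] — {divider, drawer_front, foot, rail, side_panel, top}
7. back_panel@(0, 0) [-x clear] — {back_panel, divider, drawer_front, foot, rail, side_panel, top}
8. runner@(-1, 0) [-y clear] — {back_panel, divider, drawer_front, foot, rail, runner, side_panel, top}

drawer_front; divider; side_panel; rail; foot; top; back_panel; runner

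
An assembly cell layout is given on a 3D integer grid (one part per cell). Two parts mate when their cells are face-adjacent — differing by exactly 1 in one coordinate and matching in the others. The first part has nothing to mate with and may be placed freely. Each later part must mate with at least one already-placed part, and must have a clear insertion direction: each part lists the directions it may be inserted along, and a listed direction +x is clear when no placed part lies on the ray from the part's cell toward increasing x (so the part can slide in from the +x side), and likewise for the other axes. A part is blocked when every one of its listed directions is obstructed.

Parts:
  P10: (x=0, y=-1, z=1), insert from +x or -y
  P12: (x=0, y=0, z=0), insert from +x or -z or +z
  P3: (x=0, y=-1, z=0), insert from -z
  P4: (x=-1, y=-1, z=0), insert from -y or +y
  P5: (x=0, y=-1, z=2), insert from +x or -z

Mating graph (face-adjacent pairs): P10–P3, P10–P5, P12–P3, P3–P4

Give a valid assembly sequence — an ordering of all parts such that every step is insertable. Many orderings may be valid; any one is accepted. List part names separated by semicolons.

1. P5@(0, -1, 2) [+x clear] — {P5}
2. P10@(0, -1, 1) [+x clear] — {P10, P5}
3. P3@(0, -1, 0) [-z clear] — {P10, P3, P5}
4. P12@(0, 0, 0) [+x clear] — {P10, P12, P3, P5}
5. P4@(-1, -1, 0) [-y clear] — {P10, P12, P3, P4, P5}

P5; P10; P3; P12; P4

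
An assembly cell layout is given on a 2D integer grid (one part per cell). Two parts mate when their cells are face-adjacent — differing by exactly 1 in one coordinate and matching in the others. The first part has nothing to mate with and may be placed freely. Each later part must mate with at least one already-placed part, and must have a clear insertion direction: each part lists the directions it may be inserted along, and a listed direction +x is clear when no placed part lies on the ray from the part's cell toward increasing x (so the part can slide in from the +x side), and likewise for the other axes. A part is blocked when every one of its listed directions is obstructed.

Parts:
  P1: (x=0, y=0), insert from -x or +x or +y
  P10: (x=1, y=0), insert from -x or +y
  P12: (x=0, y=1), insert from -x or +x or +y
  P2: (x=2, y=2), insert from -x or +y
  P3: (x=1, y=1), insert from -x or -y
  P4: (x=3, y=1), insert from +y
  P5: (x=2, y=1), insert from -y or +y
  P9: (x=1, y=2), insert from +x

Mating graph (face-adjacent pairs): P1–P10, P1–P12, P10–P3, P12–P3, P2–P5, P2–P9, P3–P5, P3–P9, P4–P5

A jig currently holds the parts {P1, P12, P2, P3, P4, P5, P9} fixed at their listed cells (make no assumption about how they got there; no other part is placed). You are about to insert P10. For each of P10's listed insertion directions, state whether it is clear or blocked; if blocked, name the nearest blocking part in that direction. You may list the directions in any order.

-x: nearest on ray is P1@(0, 0) ⇒ blocked
+y: nearest on ray is P3@(1, 1) ⇒ blocked

+y: blocked by P3; -x: blocked by P1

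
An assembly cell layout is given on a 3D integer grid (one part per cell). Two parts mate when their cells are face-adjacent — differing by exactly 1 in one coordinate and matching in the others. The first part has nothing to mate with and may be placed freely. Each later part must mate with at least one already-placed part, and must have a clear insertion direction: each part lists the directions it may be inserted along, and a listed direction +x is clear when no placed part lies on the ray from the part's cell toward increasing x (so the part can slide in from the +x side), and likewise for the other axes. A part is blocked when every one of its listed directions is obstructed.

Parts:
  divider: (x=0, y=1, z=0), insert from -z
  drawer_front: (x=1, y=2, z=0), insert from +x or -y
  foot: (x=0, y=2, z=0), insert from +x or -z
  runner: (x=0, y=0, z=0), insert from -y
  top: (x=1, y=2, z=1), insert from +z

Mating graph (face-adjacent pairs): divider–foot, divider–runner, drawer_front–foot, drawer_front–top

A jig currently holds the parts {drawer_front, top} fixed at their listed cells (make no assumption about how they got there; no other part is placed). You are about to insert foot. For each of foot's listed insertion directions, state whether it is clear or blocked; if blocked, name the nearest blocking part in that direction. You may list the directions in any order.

+x: nearest on ray is drawer_front@(1, 2, 0) ⇒ blocked
-z: ray from foot(0, 2, 0) has no placed part ⇒ clear

+x: blocked by drawer_front; -z: clear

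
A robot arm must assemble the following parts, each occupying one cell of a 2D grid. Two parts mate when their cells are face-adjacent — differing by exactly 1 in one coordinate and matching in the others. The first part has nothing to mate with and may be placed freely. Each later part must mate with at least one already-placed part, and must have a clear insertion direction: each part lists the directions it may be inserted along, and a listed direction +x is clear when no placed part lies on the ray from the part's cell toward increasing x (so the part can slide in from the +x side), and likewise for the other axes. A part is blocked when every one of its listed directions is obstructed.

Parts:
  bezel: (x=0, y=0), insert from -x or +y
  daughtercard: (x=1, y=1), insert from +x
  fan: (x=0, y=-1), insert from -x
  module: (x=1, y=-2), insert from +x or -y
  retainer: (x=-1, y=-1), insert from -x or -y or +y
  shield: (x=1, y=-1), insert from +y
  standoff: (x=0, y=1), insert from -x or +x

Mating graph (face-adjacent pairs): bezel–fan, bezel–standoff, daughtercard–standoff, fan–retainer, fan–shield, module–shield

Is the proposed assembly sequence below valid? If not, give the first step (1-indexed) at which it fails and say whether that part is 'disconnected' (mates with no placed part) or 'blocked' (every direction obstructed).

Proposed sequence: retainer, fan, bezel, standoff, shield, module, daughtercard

Invalid at step 2 (blocked)

1. retainer@(-1, -1) [-x clear] — {retainer}
2. fan@(0, -1) — -x all obstructed ⇒ blocked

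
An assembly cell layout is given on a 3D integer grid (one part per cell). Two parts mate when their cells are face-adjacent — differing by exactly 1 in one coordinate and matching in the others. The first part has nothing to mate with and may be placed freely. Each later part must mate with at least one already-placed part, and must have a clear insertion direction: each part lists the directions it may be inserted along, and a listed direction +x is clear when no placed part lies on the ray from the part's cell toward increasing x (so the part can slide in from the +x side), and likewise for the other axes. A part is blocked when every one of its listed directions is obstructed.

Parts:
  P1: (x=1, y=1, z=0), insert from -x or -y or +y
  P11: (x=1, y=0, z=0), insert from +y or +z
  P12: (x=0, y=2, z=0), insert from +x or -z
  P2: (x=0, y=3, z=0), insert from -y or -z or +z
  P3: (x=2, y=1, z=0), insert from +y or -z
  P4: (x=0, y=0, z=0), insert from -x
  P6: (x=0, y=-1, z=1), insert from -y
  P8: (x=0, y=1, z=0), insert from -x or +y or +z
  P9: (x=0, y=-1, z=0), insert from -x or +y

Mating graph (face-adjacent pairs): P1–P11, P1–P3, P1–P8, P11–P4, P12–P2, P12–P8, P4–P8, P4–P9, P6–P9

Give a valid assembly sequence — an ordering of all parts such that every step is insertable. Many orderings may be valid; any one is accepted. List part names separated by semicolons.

P11; P4; P9; P8; P6; P12; P2; P1; P3

1. P11@(1, 0, 0) [+y clear] — {P11}
2. P4@(0, 0, 0) [-x clear] — {P11, P4}
3. P9@(0, -1, 0) [-x clear] — {P11, P4, P9}
4. P8@(0, 1, 0) [-x clear] — {P11, P4, P8, P9}
5. P6@(0, -1, 1) [-y clear] — {P11, P4, P6, P8, P9}
6. P12@(0, 2, 0) [+x clear] — {P11, P12, P4, P6, P8, P9}
7. P2@(0, 3, 0) [-z clear] — {P11, P12, P2, P4, P6, P8, P9}
8. P1@(1, 1, 0) [+y clear] — {P1, P11, P12, P2, P4, P6, P8, P9}
9. P3@(2, 1, 0) [+y clear] — {P1, P11, P12, P2, P3, P4, P6, P8, P9}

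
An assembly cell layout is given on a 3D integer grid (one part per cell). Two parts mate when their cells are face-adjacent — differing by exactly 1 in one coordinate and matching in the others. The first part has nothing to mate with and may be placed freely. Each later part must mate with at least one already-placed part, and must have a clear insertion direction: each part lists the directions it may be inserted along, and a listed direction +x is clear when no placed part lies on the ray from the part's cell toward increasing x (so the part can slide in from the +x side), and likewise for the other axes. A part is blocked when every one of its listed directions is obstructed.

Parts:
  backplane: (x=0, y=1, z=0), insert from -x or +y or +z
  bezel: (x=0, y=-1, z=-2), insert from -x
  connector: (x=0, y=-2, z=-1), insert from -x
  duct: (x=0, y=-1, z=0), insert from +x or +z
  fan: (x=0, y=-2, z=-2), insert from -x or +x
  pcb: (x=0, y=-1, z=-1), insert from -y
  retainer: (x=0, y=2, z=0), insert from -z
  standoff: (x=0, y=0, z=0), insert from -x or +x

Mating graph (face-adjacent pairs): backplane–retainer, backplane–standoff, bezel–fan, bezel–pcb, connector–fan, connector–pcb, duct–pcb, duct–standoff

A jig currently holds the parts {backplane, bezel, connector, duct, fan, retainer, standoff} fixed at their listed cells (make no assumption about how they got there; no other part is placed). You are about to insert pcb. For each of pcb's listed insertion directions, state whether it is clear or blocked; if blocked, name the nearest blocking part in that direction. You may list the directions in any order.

-y: nearest on ray is connector@(0, -2, -1) ⇒ blocked

-y: blocked by connector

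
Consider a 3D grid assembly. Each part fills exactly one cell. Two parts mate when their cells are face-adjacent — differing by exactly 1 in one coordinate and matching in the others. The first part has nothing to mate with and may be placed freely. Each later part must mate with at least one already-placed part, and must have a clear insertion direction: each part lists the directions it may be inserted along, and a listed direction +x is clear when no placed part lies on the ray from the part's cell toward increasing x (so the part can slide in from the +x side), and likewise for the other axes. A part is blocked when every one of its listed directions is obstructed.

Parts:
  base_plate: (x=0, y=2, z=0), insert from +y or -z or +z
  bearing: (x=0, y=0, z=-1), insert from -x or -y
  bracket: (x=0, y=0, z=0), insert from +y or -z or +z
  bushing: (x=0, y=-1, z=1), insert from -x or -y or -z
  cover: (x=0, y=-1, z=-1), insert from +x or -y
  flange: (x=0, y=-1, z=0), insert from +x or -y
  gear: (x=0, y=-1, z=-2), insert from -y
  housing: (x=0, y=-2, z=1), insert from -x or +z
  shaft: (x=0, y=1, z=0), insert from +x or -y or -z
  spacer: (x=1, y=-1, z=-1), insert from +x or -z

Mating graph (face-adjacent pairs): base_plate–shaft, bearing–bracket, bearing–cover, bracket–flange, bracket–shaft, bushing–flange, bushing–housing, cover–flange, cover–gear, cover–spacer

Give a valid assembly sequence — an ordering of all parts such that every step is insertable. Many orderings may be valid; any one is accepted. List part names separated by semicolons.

flange; cover; gear; bearing; spacer; bushing; housing; bracket; shaft; base_plate

1. flange@(0, -1, 0) [+x clear] — {flange}
2. cover@(0, -1, -1) [+x clear] — {cover, flange}
3. gear@(0, -1, -2) [-y clear] — {cover, flange, gear}
4. bearing@(0, 0, -1) [-x clear] — {bearing, cover, flange, gear}
5. spacer@(1, -1, -1) [+x clear] — {bearing, cover, flange, gear, spacer}
6. bushing@(0, -1, 1) [-x clear] — {bearing, bushing, cover, flange, gear, spacer}
7. housing@(0, -2, 1) [-x clear] — {bearing, bushing, cover, flange, gear, housing, spacer}
8. bracket@(0, 0, 0) [+y clear] — {bearing, bracket, bushing, cover, flange, gear, housing, spacer}
9. shaft@(0, 1, 0) [+x clear] — {bearing, bracket, bushing, cover, flange, gear, housing, shaft, spacer}
10. base_plate@(0, 2, 0) [+y clear] — {base_plate, bearing, bracket, bushing, cover, flange, gear, housing, shaft, spacer}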